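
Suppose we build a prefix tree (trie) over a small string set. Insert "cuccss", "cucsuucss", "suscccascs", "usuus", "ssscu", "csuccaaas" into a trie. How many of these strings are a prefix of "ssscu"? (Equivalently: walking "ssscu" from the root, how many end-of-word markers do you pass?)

1

Traverse "ssscu" character by character; count nodes along the way that are marked as word ends.
Prefixes of the query that are stored words: "ssscu"
Count: 1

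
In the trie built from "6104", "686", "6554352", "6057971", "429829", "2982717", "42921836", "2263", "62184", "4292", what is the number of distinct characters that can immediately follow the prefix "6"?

Follow the path "6" to its node, then look at its outgoing edges.
Distinct next characters after "6": 0, 1, 2, 5, 8.
That node has 5 child edges.

5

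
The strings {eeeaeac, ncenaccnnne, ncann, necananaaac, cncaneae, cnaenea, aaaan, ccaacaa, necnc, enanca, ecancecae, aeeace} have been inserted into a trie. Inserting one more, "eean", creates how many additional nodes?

2

The longest prefix of "eean" already in the trie is "ee" (length 2).
New nodes needed: |"eean"| − 2 = 4 − 2 = 2.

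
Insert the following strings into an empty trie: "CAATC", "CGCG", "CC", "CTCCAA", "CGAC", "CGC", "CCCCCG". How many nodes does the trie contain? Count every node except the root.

Count nodes per top-level branch (shared prefixes stored once):
  'C'-branch (CAATC, CC, CCCCCG, CGAC, CGC, CGCG, CTCCAA): 20 nodes
Sum: 20

20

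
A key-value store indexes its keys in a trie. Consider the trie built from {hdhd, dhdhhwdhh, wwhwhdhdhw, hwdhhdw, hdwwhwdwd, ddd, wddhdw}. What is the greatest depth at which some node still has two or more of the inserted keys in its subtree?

The deepest shared node is where two words last agree before diverging.
"hdhd" and "hdwwhwdwd" agree on "hd" (2 characters) before diverging; nothing deeper is shared.
Longest shared-prefix length: 2

2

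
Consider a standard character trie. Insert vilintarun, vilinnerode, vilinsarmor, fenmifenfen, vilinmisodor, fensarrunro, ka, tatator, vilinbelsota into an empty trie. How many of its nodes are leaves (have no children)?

A leaf is a node with no children — equivalently, the end of a word that is not a proper prefix of any other stored word.
Those words: "fenmifenfen", "fensarrunro", "ka", "tatator", "vilinbelsota", "vilinmisodor", "vilinnerode", "vilinsarmor", "vilintarun"
Leaf count: 9

9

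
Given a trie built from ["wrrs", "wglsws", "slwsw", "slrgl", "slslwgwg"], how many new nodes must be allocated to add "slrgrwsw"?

4

"slrg" is already a path in the trie; the remaining "rwsw" must be added.
Each of the 4 remaining characters creates one node.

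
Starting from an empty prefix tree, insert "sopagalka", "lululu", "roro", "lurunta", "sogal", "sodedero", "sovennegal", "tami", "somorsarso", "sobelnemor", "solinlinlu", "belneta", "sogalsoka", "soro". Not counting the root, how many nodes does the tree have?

82

Count nodes per top-level branch (shared prefixes stored once):
  'b'-branch (belneta): 7 nodes
  'l'-branch (lululu, lurunta): 11 nodes
  'r'-branch (roro): 4 nodes
  's'-branch (sobelnemor, sodedero, sogal, sogalsoka, solinlinlu, somorsarso, sopagalka, soro, sovennegal): 56 nodes
  't'-branch (tami): 4 nodes
Sum: 82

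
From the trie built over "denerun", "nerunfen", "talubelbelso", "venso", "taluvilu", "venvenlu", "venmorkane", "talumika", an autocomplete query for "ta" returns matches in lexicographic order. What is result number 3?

DFS of the "ta" subtree visits, in order: "talubelbelso", "talumika", "taluvilu"
Position 3: taluvilu

taluvilu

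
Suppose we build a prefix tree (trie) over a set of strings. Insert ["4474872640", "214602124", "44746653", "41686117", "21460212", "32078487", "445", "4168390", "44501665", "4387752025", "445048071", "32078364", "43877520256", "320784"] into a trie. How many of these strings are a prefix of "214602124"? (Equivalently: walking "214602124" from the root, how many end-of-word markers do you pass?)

2

Check each prefix of "214602124" against the stored set — each match is an end-marker on the path.
Prefixes of the query that are stored words: "21460212", "214602124"
Count: 2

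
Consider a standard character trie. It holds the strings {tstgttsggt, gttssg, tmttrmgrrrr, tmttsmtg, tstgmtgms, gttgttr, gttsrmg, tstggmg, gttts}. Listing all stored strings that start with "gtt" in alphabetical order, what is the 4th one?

gttts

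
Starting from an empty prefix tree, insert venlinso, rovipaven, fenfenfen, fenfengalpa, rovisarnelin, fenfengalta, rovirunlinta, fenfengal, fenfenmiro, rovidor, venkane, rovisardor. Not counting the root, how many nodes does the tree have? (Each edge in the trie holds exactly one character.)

Trace insertions, counting only characters that open a new branch:
  "venlinso" → 8 new (v, e, n, l, i, n, s, o)
  "rovipaven" → 9 new (r, o, v, i, p, a, v, e, n)
  "fenfenfen" → 9 new (f, e, n, f, e, n, f, e, n)
  "fenfengalpa" → prefix "fenfen" already present; 5 new (g, a, l, p, a)
  "rovisarnelin" → prefix "rovi" already present; 8 new (s, a, r, n, e, l, i, n)
  "fenfengalta" → prefix "fenfengal" already present; 2 new (t, a)
  "rovirunlinta" → prefix "rovi" already present; 8 new (r, u, n, l, i, n, t, a)
  "fenfengal" → prefix "fenfengal" already present; 0 new (none)
  "fenfenmiro" → prefix "fenfen" already present; 4 new (m, i, r, o)
  "rovidor" → prefix "rovi" already present; 3 new (d, o, r)
  "venkane" → prefix "ven" already present; 4 new (k, a, n, e)
  "rovisardor" → prefix "rovisar" already present; 3 new (d, o, r)
Total nodes = 8 + 9 + 9 + 5 + 8 + 2 + 8 + 0 + 4 + 3 + 4 + 3 = 63

63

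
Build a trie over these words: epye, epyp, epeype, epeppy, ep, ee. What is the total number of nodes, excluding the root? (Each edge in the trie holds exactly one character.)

Count nodes per top-level branch (shared prefixes stored once):
  'e'-branch (ee, ep, epeppy, epeype, epye, epyp): 13 nodes
Sum: 13

13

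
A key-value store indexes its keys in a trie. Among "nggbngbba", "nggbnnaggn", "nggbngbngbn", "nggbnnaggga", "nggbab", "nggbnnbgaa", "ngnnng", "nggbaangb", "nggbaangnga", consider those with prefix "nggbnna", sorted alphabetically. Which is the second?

nggbnnaggn

Words with prefix "nggbnna", in lexicographic order: "nggbnnaggga", "nggbnnaggn"
The 2nd is nggbnnaggn.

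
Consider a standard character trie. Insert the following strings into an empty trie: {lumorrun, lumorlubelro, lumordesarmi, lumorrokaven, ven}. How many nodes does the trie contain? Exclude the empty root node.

Insert word by word; a character creates a node only if that edge doesn't already exist:
  "lumorrun" → 8 new (l, u, m, o, r, r, u, n)
  "lumorlubelro" → prefix "lumor" already present; 7 new (l, u, b, e, l, r, o)
  "lumordesarmi" → prefix "lumor" already present; 7 new (d, e, s, a, r, m, i)
  "lumorrokaven" → prefix "lumorr" already present; 6 new (o, k, a, v, e, n)
  "ven" → 3 new (v, e, n)
Total nodes = 8 + 7 + 7 + 6 + 3 = 31

31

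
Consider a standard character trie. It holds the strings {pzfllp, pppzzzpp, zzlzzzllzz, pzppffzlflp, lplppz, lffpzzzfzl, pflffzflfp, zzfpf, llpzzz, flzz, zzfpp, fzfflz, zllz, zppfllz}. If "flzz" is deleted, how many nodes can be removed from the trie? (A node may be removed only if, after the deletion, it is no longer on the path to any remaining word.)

A node on "flzz"'s path can go only if nothing else ends at it or branches off below it.
The suffix "lzz" (3 nodes) is used only by "flzz"; the node for "f" still has the child "z", so pruning stops there.
Nodes removed: 3

3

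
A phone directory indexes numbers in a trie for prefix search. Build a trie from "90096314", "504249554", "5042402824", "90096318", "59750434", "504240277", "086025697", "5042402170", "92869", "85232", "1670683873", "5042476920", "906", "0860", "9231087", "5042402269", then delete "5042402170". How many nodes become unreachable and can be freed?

Walk "5042402170" from the leaf back toward the root, removing each node that no remaining word uses.
The suffix "170" (3 nodes) is used only by "5042402170"; the node for "5042402" still has the child "8", so pruning stops there.
Nodes removed: 3

3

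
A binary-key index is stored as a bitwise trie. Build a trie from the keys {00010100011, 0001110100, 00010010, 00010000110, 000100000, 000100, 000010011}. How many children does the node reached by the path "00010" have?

Walk "00010" from the root, arriving at one node.
Distinct next characters after "00010": 0, 1.
That node has 2 child edges.

2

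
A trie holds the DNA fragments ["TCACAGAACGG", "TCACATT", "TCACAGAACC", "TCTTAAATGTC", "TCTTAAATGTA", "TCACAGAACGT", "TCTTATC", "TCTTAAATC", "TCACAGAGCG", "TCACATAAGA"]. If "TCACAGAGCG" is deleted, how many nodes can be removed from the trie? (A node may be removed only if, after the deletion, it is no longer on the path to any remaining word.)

A node on "TCACAGAGCG"'s path can go only if nothing else ends at it or branches off below it.
The suffix "GCG" (3 nodes) is used only by "TCACAGAGCG"; the node for "TCACAGA" still has the child "A", so pruning stops there.
Nodes removed: 3

3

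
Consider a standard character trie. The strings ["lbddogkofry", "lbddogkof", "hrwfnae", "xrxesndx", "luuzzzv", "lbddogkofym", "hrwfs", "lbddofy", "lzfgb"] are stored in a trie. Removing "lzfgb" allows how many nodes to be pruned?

A node on "lzfgb"'s path can go only if nothing else ends at it or branches off below it.
The suffix "zfgb" (4 nodes) is used only by "lzfgb"; the node for "l" still has the child "b", so pruning stops there.
Nodes removed: 4

4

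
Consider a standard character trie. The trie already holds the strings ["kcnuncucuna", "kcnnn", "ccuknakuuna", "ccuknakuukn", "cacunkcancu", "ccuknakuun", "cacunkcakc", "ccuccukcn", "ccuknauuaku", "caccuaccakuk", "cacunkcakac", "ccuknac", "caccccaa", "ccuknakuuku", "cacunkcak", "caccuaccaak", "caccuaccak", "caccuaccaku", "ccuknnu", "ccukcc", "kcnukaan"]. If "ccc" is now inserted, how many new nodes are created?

1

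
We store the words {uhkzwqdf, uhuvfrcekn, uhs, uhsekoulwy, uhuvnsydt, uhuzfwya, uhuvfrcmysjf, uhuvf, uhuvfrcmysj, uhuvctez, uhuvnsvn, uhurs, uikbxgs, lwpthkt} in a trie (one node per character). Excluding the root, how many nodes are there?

Insert word by word; a character creates a node only if that edge doesn't already exist:
  "uhkzwqdf" → 8 new (u, h, k, z, w, q, d, f)
  "uhuvfrcekn" → prefix "uh" already present; 8 new (u, v, f, r, c, e, k, n)
  "uhs" → prefix "uh" already present; 1 new (s)
  "uhsekoulwy" → prefix "uhs" already present; 7 new (e, k, o, u, l, w, y)
  "uhuvnsydt" → prefix "uhuv" already present; 5 new (n, s, y, d, t)
  "uhuzfwya" → prefix "uhu" already present; 5 new (z, f, w, y, a)
  "uhuvfrcmysjf" → prefix "uhuvfrc" already present; 5 new (m, y, s, j, f)
  "uhuvf" → prefix "uhuvf" already present; 0 new (none)
  "uhuvfrcmysj" → prefix "uhuvfrcmysj" already present; 0 new (none)
  "uhuvctez" → prefix "uhuv" already present; 4 new (c, t, e, z)
  "uhuvnsvn" → prefix "uhuvns" already present; 2 new (v, n)
  "uhurs" → prefix "uhu" already present; 2 new (r, s)
  "uikbxgs" → prefix "u" already present; 6 new (i, k, b, x, g, s)
  "lwpthkt" → 7 new (l, w, p, t, h, k, t)
Total nodes = 8 + 8 + 1 + 7 + 5 + 5 + 5 + 0 + 0 + 4 + 2 + 2 + 6 + 7 = 60

60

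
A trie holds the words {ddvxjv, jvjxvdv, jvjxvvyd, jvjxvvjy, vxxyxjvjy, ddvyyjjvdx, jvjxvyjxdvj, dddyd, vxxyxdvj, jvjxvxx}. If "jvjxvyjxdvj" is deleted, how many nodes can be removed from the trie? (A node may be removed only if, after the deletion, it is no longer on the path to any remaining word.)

After clearing the end-marker at "jvjxvyjxdvj", prune upward until reaching a node still needed by another word.
The suffix "yjxdvj" (6 nodes) is used only by "jvjxvyjxdvj"; the node for "jvjxv" still has the child "d", so pruning stops there.
Nodes removed: 6

6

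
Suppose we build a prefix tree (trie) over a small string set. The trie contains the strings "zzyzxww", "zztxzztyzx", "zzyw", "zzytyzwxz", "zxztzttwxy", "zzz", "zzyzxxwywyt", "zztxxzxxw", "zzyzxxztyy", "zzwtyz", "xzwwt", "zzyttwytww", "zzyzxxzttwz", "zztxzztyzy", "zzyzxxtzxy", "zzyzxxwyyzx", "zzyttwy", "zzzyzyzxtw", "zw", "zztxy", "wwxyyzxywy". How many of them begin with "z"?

19

Filter for entries beginning with "z":
Words under "z": zw, zxztzttwxy, zztxxzxxw, zztxy, zztxzztyzx, zztxzztyzy, zzwtyz, zzyttwy, zzyttwytww, zzytyzwxz, zzyw, zzyzxww, zzyzxxtzxy, zzyzxxwywyt, zzyzxxwyyzx, zzyzxxzttwz, zzyzxxztyy, zzz, zzzyzyzxtw
Count: 19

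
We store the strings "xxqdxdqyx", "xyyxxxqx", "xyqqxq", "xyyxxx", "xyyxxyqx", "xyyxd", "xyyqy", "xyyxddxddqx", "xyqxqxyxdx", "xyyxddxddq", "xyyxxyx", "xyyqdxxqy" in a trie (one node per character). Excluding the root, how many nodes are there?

For each word, the new-node count is its length minus the longest prefix already in the trie:
  "xxqdxdqyx" → 9 new (x, x, q, d, x, d, q, y, x)
  "xyyxxxqx" → prefix "x" already present; 7 new (y, y, x, x, x, q, x)
  "xyqqxq" → prefix "xy" already present; 4 new (q, q, x, q)
  "xyyxxx" → prefix "xyyxxx" already present; 0 new (none)
  "xyyxxyqx" → prefix "xyyxx" already present; 3 new (y, q, x)
  "xyyxd" → prefix "xyyx" already present; 1 new (d)
  "xyyqy" → prefix "xyy" already present; 2 new (q, y)
  "xyyxddxddqx" → prefix "xyyxd" already present; 6 new (d, x, d, d, q, x)
  "xyqxqxyxdx" → prefix "xyq" already present; 7 new (x, q, x, y, x, d, x)
  "xyyxddxddq" → prefix "xyyxddxddq" already present; 0 new (none)
  "xyyxxyx" → prefix "xyyxxy" already present; 1 new (x)
  "xyyqdxxqy" → prefix "xyyq" already present; 5 new (d, x, x, q, y)
Total nodes = 9 + 7 + 4 + 0 + 3 + 1 + 2 + 6 + 7 + 0 + 1 + 5 = 45

45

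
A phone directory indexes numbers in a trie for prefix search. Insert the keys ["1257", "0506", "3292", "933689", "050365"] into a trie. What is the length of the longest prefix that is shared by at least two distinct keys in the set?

The deepest shared node is where two words last agree before diverging.
"050365" and "0506" agree on "050" (3 characters) before diverging; nothing deeper is shared.
Longest shared-prefix length: 3

3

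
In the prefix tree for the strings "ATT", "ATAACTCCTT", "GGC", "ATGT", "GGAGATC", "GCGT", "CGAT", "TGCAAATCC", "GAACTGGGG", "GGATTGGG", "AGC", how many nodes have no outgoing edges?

11

A leaf is a node with no children — equivalently, the end of a word that is not a proper prefix of any other stored word.
Those words: "AGC", "ATAACTCCTT", "ATGT", "ATT", "CGAT", "GAACTGGGG", "GCGT", "GGAGATC", "GGATTGGG", "GGC", "TGCAAATCC"
Leaf count: 11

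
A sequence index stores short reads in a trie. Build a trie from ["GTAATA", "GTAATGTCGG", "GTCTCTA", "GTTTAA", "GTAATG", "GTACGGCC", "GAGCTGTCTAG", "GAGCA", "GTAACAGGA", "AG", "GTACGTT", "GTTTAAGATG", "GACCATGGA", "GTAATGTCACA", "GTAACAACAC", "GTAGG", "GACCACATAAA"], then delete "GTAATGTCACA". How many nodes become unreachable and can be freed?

3

After clearing the end-marker at "GTAATGTCACA", prune upward until reaching a node still needed by another word.
The suffix "ACA" (3 nodes) is used only by "GTAATGTCACA"; the node for "GTAATGTC" still has the child "G", so pruning stops there.
Nodes removed: 3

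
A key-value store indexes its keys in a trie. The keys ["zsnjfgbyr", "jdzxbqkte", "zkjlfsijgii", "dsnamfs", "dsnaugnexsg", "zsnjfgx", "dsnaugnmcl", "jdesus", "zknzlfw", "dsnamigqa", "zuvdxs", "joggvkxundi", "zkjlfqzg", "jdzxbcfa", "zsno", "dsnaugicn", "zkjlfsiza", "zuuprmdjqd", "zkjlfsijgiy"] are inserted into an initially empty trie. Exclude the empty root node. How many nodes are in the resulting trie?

95

For each word, the new-node count is its length minus the longest prefix already in the trie:
  "zsnjfgbyr" → 9 new (z, s, n, j, f, g, b, y, r)
  "jdzxbqkte" → 9 new (j, d, z, x, b, q, k, t, e)
  "zkjlfsijgii" → prefix "z" already present; 10 new (k, j, l, f, s, i, j, g, i, i)
  "dsnamfs" → 7 new (d, s, n, a, m, f, s)
  "dsnaugnexsg" → prefix "dsna" already present; 7 new (u, g, n, e, x, s, g)
  "zsnjfgx" → prefix "zsnjfg" already present; 1 new (x)
  "dsnaugnmcl" → prefix "dsnaugn" already present; 3 new (m, c, l)
  "jdesus" → prefix "jd" already present; 4 new (e, s, u, s)
  "zknzlfw" → prefix "zk" already present; 5 new (n, z, l, f, w)
  "dsnamigqa" → prefix "dsnam" already present; 4 new (i, g, q, a)
  "zuvdxs" → prefix "z" already present; 5 new (u, v, d, x, s)
  "joggvkxundi" → prefix "j" already present; 10 new (o, g, g, v, k, x, u, n, d, i)
  "zkjlfqzg" → prefix "zkjlf" already present; 3 new (q, z, g)
  "jdzxbcfa" → prefix "jdzxb" already present; 3 new (c, f, a)
  "zsno" → prefix "zsn" already present; 1 new (o)
  "dsnaugicn" → prefix "dsnaug" already present; 3 new (i, c, n)
  "zkjlfsiza" → prefix "zkjlfsi" already present; 2 new (z, a)
  "zuuprmdjqd" → prefix "zu" already present; 8 new (u, p, r, m, d, j, q, d)
  "zkjlfsijgiy" → prefix "zkjlfsijgi" already present; 1 new (y)
Total nodes = 9 + 9 + 10 + 7 + 7 + 1 + 3 + 4 + 5 + 4 + 5 + 10 + 3 + 3 + 1 + 3 + 2 + 8 + 1 = 95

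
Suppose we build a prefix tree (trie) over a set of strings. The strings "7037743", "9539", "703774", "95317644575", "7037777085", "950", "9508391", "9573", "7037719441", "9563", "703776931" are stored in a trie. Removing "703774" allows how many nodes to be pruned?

A node on "703774"'s path can go only if nothing else ends at it or branches off below it.
Every node on "703774" is still needed (e.g. by "7037743"), so nothing is freed.
Nodes removed: 0

0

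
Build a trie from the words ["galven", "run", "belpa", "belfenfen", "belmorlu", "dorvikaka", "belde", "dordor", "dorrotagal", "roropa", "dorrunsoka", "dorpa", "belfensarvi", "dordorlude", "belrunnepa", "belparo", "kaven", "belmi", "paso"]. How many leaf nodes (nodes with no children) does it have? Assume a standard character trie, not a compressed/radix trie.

17

Leaves are exactly the stored words that no other stored word extends.
Those words: "belde", "belfenfen", "belfensarvi", "belmi", "belmorlu", "belparo", "belrunnepa", "dordorlude", "dorpa", "dorrotagal", "dorrunsoka", "dorvikaka", "galven", "kaven", "paso", "roropa", "run"
Leaf count: 17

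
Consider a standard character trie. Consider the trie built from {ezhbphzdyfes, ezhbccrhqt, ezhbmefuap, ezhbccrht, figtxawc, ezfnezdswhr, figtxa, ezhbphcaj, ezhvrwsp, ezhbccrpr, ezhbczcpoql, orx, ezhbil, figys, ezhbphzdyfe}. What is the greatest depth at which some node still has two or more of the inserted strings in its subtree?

11

Equivalently: take the maximum, over all pairs, of their longest common prefix length.
"ezhbphzdyfe" and "ezhbphzdyfes" agree on "ezhbphzdyfe" (11 characters) before diverging; nothing deeper is shared.
Longest shared-prefix length: 11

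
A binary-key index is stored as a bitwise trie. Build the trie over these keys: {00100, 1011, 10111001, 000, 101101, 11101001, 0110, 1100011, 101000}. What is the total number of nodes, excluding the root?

34

Trie structure (* marks end of a word):
(root)
├─ 0
│  ├─ 0
│  │  ├─ 0 *
│  │  └─ 1
│  │     └─ 0
│  │        └─ 0 *
│  └─ 1
│     └─ 1
│        └─ 0 *
└─ 1
   ├─ 0
   │  └─ 1
   │     ├─ 0
   │     │  └─ 0
   │     │     └─ 0 *
   │     └─ 1 *
   │        ├─ 0
   │        │  └─ 1 *
   │        └─ 1
   │           └─ 0
   │              └─ 0
   │                 └─ 1 *
   └─ 1
      ├─ 0
      │  └─ 0
      │     └─ 0
      │        └─ 1
      │           └─ 1 *
      └─ 1
         └─ 0
            └─ 1
               └─ 0
                  └─ 0
                     └─ 1 *
Counting every labelled node above: 34.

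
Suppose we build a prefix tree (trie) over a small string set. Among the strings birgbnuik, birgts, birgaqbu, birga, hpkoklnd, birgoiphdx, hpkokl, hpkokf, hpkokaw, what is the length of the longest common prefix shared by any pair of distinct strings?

Look for the deepest trie node that still has at least two words in its subtree.
"hpkokl" and "hpkoklnd" agree on "hpkokl" (6 characters) before diverging; nothing deeper is shared.
Longest shared-prefix length: 6

6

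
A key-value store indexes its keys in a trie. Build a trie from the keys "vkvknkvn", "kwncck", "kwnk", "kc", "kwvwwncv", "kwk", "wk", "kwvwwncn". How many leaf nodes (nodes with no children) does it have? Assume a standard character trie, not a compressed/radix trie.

A leaf is a node with no children — equivalently, the end of a word that is not a proper prefix of any other stored word.
Those words: "kc", "kwk", "kwncck", "kwnk", "kwvwwncn", "kwvwwncv", "vkvknkvn", "wk"
Leaf count: 8

8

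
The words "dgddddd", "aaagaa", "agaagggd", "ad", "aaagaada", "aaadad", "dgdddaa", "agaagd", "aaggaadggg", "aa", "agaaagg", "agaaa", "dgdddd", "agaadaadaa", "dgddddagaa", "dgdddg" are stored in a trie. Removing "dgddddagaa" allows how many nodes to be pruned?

4

After clearing the end-marker at "dgddddagaa", prune upward until reaching a node still needed by another word.
The suffix "agaa" (4 nodes) is used only by "dgddddagaa"; the node for "dgdddd" still has the child "d", so pruning stops there.
Nodes removed: 4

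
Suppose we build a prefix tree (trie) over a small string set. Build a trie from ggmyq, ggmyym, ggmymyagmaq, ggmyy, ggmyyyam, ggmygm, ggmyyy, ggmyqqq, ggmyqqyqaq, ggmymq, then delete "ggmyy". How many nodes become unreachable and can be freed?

A node on "ggmyy"'s path can go only if nothing else ends at it or branches off below it.
Every node on "ggmyy" is still needed (e.g. by "ggmyym"), so nothing is freed.
Nodes removed: 0

0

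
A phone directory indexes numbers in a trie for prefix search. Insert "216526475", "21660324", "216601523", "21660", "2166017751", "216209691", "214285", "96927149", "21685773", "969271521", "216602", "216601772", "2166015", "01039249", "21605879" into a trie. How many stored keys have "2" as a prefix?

Walk to "2"; the words in its subtree are exactly those with that prefix.
Matches: "214285", "21605879", "216209691", "216526475", "21660", "2166015", "216601523", "216601772", "2166017751", "216602", "21660324", "21685773"
Count: 12

12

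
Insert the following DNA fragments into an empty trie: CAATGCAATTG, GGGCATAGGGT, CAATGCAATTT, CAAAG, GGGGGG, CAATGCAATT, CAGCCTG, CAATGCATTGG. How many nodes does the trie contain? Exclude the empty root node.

Count nodes per top-level branch (shared prefixes stored once):
  'C'-branch (CAAAG, CAATGCAATT, CAATGCAATTG, CAATGCAATTT, CAATGCATTGG, CAGCCTG): 23 nodes
  'G'-branch (GGGCATAGGGT, GGGGGG): 14 nodes
Sum: 37

37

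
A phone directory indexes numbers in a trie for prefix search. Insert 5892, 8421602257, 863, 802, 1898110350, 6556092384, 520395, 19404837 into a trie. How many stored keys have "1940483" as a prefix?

Walk to "1940483"; the words in its subtree are exactly those with that prefix.
Words under "1940483": 19404837
Count: 1

1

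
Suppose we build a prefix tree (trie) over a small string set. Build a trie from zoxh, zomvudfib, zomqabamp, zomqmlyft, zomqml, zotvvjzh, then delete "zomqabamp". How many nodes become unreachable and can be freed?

5

A node on "zomqabamp"'s path can go only if nothing else ends at it or branches off below it.
The suffix "abamp" (5 nodes) is used only by "zomqabamp"; the node for "zomq" still has the child "m", so pruning stops there.
Nodes removed: 5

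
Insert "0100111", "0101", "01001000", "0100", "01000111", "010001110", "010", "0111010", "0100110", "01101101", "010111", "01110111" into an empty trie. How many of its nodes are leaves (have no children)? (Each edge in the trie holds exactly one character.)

8

Leaves are exactly the stored words that no other stored word extends.
Those words: "010001110", "01001000", "0100110", "0100111", "010111", "01101101", "0111010", "01110111"
Leaf count: 8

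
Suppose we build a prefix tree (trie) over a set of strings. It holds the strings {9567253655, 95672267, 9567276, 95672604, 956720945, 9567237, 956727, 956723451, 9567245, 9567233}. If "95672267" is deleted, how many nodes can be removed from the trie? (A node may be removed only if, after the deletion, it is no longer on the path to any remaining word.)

3

A node on "95672267"'s path can go only if nothing else ends at it or branches off below it.
The suffix "267" (3 nodes) is used only by "95672267"; the node for "95672" still has the child "5", so pruning stops there.
Nodes removed: 3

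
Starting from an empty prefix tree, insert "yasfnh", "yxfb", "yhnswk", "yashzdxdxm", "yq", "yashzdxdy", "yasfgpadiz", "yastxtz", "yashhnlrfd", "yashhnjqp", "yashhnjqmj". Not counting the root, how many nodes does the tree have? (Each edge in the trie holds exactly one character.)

44

For each word, the new-node count is its length minus the longest prefix already in the trie:
  "yasfnh" → 6 new (y, a, s, f, n, h)
  "yxfb" → prefix "y" already present; 3 new (x, f, b)
  "yhnswk" → prefix "y" already present; 5 new (h, n, s, w, k)
  "yashzdxdxm" → prefix "yas" already present; 7 new (h, z, d, x, d, x, m)
  "yq" → prefix "y" already present; 1 new (q)
  "yashzdxdy" → prefix "yashzdxd" already present; 1 new (y)
  "yasfgpadiz" → prefix "yasf" already present; 6 new (g, p, a, d, i, z)
  "yastxtz" → prefix "yas" already present; 4 new (t, x, t, z)
  "yashhnlrfd" → prefix "yash" already present; 6 new (h, n, l, r, f, d)
  "yashhnjqp" → prefix "yashhn" already present; 3 new (j, q, p)
  "yashhnjqmj" → prefix "yashhnjq" already present; 2 new (m, j)
Total nodes = 6 + 3 + 5 + 7 + 1 + 1 + 6 + 4 + 6 + 3 + 2 = 44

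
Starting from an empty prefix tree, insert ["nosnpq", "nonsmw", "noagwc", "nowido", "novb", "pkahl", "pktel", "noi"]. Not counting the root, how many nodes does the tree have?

29

Insert word by word; a character creates a node only if that edge doesn't already exist:
  "nosnpq" → 6 new (n, o, s, n, p, q)
  "nonsmw" → prefix "no" already present; 4 new (n, s, m, w)
  "noagwc" → prefix "no" already present; 4 new (a, g, w, c)
  "nowido" → prefix "no" already present; 4 new (w, i, d, o)
  "novb" → prefix "no" already present; 2 new (v, b)
  "pkahl" → 5 new (p, k, a, h, l)
  "pktel" → prefix "pk" already present; 3 new (t, e, l)
  "noi" → prefix "no" already present; 1 new (i)
Total nodes = 6 + 4 + 4 + 4 + 2 + 5 + 3 + 1 = 29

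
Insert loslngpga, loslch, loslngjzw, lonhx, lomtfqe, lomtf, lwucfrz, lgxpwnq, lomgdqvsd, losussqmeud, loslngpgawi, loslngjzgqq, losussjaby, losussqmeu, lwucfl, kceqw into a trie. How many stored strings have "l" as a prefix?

15

Traverse to the node for "l", then collect every word in that subtree.
Words under "l": lgxpwnq, lomgdqvsd, lomtf, lomtfqe, lonhx, loslch, loslngjzgqq, loslngjzw, loslngpga, loslngpgawi, losussjaby, losussqmeu, losussqmeud, lwucfl, lwucfrz
Count: 15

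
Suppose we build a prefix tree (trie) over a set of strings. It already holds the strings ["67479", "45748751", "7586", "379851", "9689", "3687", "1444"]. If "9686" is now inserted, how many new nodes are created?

The longest prefix of "9686" already in the trie is "968" (length 3).
Each of the 1 remaining characters creates one node.

1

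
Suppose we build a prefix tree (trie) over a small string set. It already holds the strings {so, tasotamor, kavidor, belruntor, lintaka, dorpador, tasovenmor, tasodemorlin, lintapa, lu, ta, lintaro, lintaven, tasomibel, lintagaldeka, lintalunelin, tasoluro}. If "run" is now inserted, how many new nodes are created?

3

"run" shares no prefix with any stored word, so all 3 characters open new nodes.
3 − 0 = 3 new nodes.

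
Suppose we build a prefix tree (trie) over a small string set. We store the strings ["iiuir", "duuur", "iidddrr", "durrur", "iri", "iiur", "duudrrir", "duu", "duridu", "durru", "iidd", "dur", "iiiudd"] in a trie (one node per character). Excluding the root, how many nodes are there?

34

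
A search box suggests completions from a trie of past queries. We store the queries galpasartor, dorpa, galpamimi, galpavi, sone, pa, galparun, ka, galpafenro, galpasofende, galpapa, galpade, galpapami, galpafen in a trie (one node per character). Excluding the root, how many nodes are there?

Trace insertions, counting only characters that open a new branch:
  "galpasartor" → 11 new (g, a, l, p, a, s, a, r, t, o, r)
  "dorpa" → 5 new (d, o, r, p, a)
  "galpamimi" → prefix "galpa" already present; 4 new (m, i, m, i)
  "galpavi" → prefix "galpa" already present; 2 new (v, i)
  "sone" → 4 new (s, o, n, e)
  "pa" → 2 new (p, a)
  "galparun" → prefix "galpa" already present; 3 new (r, u, n)
  "ka" → 2 new (k, a)
  "galpafenro" → prefix "galpa" already present; 5 new (f, e, n, r, o)
  "galpasofende" → prefix "galpas" already present; 6 new (o, f, e, n, d, e)
  "galpapa" → prefix "galpa" already present; 2 new (p, a)
  "galpade" → prefix "galpa" already present; 2 new (d, e)
  "galpapami" → prefix "galpapa" already present; 2 new (m, i)
  "galpafen" → prefix "galpafen" already present; 0 new (none)
Total nodes = 11 + 5 + 4 + 2 + 4 + 2 + 3 + 2 + 5 + 6 + 2 + 2 + 2 + 0 = 50

50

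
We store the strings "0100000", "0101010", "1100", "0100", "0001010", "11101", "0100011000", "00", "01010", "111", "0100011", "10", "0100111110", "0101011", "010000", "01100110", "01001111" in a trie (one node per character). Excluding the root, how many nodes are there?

Count nodes per top-level branch (shared prefixes stored once):
  '0'-branch (00, 0001010, 0100, 010000, 0100000, 0100011, 0100011000, 01001111, 0100111110, 01010, 0101010, 0101011, 01100110): 35 nodes
  '1'-branch (10, 1100, 111, 11101): 8 nodes
Sum: 43

43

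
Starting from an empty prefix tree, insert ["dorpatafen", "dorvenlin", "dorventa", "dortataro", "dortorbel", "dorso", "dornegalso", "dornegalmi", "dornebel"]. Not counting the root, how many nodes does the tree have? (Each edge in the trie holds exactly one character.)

For each word, the new-node count is its length minus the longest prefix already in the trie:
  "dorpatafen" → 10 new (d, o, r, p, a, t, a, f, e, n)
  "dorvenlin" → prefix "dor" already present; 6 new (v, e, n, l, i, n)
  "dorventa" → prefix "dorven" already present; 2 new (t, a)
  "dortataro" → prefix "dor" already present; 6 new (t, a, t, a, r, o)
  "dortorbel" → prefix "dort" already present; 5 new (o, r, b, e, l)
  "dorso" → prefix "dor" already present; 2 new (s, o)
  "dornegalso" → prefix "dor" already present; 7 new (n, e, g, a, l, s, o)
  "dornegalmi" → prefix "dornegal" already present; 2 new (m, i)
  "dornebel" → prefix "dorne" already present; 3 new (b, e, l)
Total nodes = 10 + 6 + 2 + 6 + 5 + 2 + 7 + 2 + 3 = 43

43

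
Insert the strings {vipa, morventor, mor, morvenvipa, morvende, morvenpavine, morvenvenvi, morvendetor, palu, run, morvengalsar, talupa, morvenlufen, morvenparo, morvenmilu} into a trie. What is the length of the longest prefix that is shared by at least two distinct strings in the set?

The deepest shared node is where two words last agree before diverging.
e.g. "morvende" and "morvendetor" share the prefix "morvende" of length 8; no pair shares a longer one.
Longest shared-prefix length: 8

8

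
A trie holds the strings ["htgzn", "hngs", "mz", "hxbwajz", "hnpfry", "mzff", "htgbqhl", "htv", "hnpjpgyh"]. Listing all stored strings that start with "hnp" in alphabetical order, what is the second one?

Words with prefix "hnp", in lexicographic order: "hnpfry", "hnpjpgyh"
The 2nd is hnpjpgyh.

hnpjpgyh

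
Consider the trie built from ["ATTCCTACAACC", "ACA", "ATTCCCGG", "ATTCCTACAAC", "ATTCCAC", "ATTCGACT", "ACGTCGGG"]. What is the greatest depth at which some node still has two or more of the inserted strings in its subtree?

11

Equivalently: take the maximum, over all pairs, of their longest common prefix length.
"ATTCCTACAAC" and "ATTCCTACAACC" agree on "ATTCCTACAAC" (11 characters) before diverging; nothing deeper is shared.
Longest shared-prefix length: 11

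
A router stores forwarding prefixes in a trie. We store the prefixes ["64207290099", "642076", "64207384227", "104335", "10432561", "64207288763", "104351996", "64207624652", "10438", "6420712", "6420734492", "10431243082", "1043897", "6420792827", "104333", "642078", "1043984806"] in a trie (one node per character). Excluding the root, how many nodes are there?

Count nodes per top-level branch (shared prefixes stored once):
  '1'-branch (10431243082, 10432561, 104333, 104335, 104351996, 10438, 1043897, 1043984806): 32 nodes
  '6'-branch (6420712, 64207288763, 64207290099, 6420734492, 64207384227, 642076, 64207624652, 642078, 6420792827): 40 nodes
Sum: 72

72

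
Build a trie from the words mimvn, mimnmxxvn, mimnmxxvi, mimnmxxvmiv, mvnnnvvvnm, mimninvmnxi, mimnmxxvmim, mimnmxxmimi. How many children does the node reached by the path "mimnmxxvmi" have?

Walk "mimnmxxvmi" from the root, arriving at one node.
Characters that immediately follow "mimnmxxvmi" among the stored strings: {m, v}.
That node has 2 child edges.

2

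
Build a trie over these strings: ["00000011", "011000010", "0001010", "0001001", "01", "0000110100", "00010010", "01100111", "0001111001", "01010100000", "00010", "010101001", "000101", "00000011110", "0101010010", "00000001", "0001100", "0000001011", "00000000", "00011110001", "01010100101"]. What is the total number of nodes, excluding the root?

63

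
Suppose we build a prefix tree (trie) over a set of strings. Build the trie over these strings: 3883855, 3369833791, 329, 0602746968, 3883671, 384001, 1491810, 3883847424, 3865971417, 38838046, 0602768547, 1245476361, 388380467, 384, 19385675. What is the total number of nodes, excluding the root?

80

Insert word by word; a character creates a node only if that edge doesn't already exist:
  "3883855" → 7 new (3, 8, 8, 3, 8, 5, 5)
  "3369833791" → prefix "3" already present; 9 new (3, 6, 9, 8, 3, 3, 7, 9, 1)
  "329" → prefix "3" already present; 2 new (2, 9)
  "0602746968" → 10 new (0, 6, 0, 2, 7, 4, 6, 9, 6, 8)
  "3883671" → prefix "3883" already present; 3 new (6, 7, 1)
  "384001" → prefix "38" already present; 4 new (4, 0, 0, 1)
  "1491810" → 7 new (1, 4, 9, 1, 8, 1, 0)
  "3883847424" → prefix "38838" already present; 5 new (4, 7, 4, 2, 4)
  "3865971417" → prefix "38" already present; 8 new (6, 5, 9, 7, 1, 4, 1, 7)
  "38838046" → prefix "38838" already present; 3 new (0, 4, 6)
  "0602768547" → prefix "06027" already present; 5 new (6, 8, 5, 4, 7)
  "1245476361" → prefix "1" already present; 9 new (2, 4, 5, 4, 7, 6, 3, 6, 1)
  "388380467" → prefix "38838046" already present; 1 new (7)
  "384" → prefix "384" already present; 0 new (none)
  "19385675" → prefix "1" already present; 7 new (9, 3, 8, 5, 6, 7, 5)
Total nodes = 7 + 9 + 2 + 10 + 3 + 4 + 7 + 5 + 8 + 3 + 5 + 9 + 1 + 0 + 7 = 80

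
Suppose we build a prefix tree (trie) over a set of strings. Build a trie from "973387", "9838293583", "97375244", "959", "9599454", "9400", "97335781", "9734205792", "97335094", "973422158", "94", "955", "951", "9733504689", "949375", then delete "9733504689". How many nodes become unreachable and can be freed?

4

A node on "9733504689"'s path can go only if nothing else ends at it or branches off below it.
The suffix "4689" (4 nodes) is used only by "9733504689"; the node for "973350" still has the child "9", so pruning stops there.
Nodes removed: 4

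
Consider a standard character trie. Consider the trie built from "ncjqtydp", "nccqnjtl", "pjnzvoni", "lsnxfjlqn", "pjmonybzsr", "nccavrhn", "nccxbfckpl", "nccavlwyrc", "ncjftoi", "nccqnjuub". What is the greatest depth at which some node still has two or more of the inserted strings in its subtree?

Look for the deepest trie node that still has at least two words in its subtree.
e.g. "nccqnjtl" and "nccqnjuub" share the prefix "nccqnj" of length 6; no pair shares a longer one.
Longest shared-prefix length: 6

6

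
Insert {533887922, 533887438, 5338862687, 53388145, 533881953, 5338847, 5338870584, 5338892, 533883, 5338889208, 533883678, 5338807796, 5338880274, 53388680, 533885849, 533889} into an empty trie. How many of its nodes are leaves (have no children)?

A leaf is a node with no children — equivalently, the end of a word that is not a proper prefix of any other stored word.
Those words: "5338807796", "53388145", "533881953", "533883678", "5338847", "533885849", "5338862687", "53388680", "5338870584", "533887438", "533887922", "5338880274", "5338889208", "5338892"
Leaf count: 14

14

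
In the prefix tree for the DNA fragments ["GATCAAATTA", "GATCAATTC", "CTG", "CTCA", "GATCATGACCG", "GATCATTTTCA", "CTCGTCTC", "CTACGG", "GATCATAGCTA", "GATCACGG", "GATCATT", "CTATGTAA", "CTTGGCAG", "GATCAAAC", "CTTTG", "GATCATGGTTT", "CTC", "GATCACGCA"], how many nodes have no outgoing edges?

A leaf is a node with no children — equivalently, the end of a word that is not a proper prefix of any other stored word.
Those words: "CTACGG", "CTATGTAA", "CTCA", "CTCGTCTC", "CTG", "CTTGGCAG", "CTTTG", "GATCAAAC", "GATCAAATTA", "GATCAATTC", "GATCACGCA", "GATCACGG", "GATCATAGCTA", "GATCATGACCG", "GATCATGGTTT", "GATCATTTTCA"
Leaf count: 16

16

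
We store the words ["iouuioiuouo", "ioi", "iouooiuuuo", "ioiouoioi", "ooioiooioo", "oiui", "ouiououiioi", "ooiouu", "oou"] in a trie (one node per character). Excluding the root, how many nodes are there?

51

For each word, the new-node count is its length minus the longest prefix already in the trie:
  "iouuioiuouo" → 11 new (i, o, u, u, i, o, i, u, o, u, o)
  "ioi" → prefix "io" already present; 1 new (i)
  "iouooiuuuo" → prefix "iou" already present; 7 new (o, o, i, u, u, u, o)
  "ioiouoioi" → prefix "ioi" already present; 6 new (o, u, o, i, o, i)
  "ooioiooioo" → 10 new (o, o, i, o, i, o, o, i, o, o)
  "oiui" → prefix "o" already present; 3 new (i, u, i)
  "ouiououiioi" → prefix "o" already present; 10 new (u, i, o, u, o, u, i, i, o, i)
  "ooiouu" → prefix "ooio" already present; 2 new (u, u)
  "oou" → prefix "oo" already present; 1 new (u)
Total nodes = 11 + 1 + 7 + 6 + 10 + 3 + 10 + 2 + 1 = 51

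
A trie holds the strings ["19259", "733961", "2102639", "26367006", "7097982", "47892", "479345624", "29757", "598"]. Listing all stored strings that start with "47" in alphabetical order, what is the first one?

Words with prefix "47", in lexicographic order: "47892", "479345624"
Position 1: 47892

47892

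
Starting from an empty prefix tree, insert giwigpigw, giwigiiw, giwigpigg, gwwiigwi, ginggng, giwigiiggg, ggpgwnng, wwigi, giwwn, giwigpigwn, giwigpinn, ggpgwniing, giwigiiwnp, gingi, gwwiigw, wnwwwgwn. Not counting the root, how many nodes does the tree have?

Insert word by word; a character creates a node only if that edge doesn't already exist:
  "giwigpigw" → 9 new (g, i, w, i, g, p, i, g, w)
  "giwigiiw" → prefix "giwig" already present; 3 new (i, i, w)
  "giwigpigg" → prefix "giwigpig" already present; 1 new (g)
  "gwwiigwi" → prefix "g" already present; 7 new (w, w, i, i, g, w, i)
  "ginggng" → prefix "gi" already present; 5 new (n, g, g, n, g)
  "giwigiiggg" → prefix "giwigii" already present; 3 new (g, g, g)
  "ggpgwnng" → prefix "g" already present; 7 new (g, p, g, w, n, n, g)
  "wwigi" → 5 new (w, w, i, g, i)
  "giwwn" → prefix "giw" already present; 2 new (w, n)
  "giwigpigwn" → prefix "giwigpigw" already present; 1 new (n)
  "giwigpinn" → prefix "giwigpi" already present; 2 new (n, n)
  "ggpgwniing" → prefix "ggpgwn" already present; 4 new (i, i, n, g)
  "giwigiiwnp" → prefix "giwigiiw" already present; 2 new (n, p)
  "gingi" → prefix "ging" already present; 1 new (i)
  "gwwiigw" → prefix "gwwiigw" already present; 0 new (none)
  "wnwwwgwn" → prefix "w" already present; 7 new (n, w, w, w, g, w, n)
Total nodes = 9 + 3 + 1 + 7 + 5 + 3 + 7 + 5 + 2 + 1 + 2 + 4 + 2 + 1 + 0 + 7 = 59

59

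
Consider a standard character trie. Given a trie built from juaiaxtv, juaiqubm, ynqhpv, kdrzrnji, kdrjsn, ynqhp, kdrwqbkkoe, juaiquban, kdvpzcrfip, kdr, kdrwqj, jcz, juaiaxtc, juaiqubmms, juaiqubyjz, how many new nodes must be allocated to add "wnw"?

3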